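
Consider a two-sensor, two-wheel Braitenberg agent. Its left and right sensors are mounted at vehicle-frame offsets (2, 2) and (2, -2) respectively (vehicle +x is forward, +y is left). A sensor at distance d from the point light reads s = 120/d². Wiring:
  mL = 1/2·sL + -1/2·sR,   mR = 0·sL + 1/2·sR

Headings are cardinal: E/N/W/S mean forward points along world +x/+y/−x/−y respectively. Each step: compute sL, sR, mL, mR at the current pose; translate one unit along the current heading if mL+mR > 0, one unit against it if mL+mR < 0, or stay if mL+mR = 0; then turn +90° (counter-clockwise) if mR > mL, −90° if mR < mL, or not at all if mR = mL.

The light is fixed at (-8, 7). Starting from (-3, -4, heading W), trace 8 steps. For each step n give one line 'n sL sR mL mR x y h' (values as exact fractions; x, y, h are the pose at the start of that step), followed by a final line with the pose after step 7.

n=0: pose=(-3,-4,W); sL=60/89, sR=4/3; mL=-88/267, mR=2/3; mL+mR=30/89 → advance +1; mR−mL=266/267 → turn +1·90°
n=1: pose=(-4,-4,S); sL=24/41, sR=120/173; mL=-384/7093, mR=60/173; mL+mR=12/41 → advance +1; mR−mL=2844/7093 → turn +1·90°
n=2: pose=(-4,-5,E); sL=15/17, sR=15/29; mL=90/493, mR=15/58; mL+mR=15/34 → advance +1; mR−mL=75/986 → turn +1·90°
n=3: pose=(-3,-5,N); sL=120/109, sR=120/149; mL=2400/16241, mR=60/149; mL+mR=60/109 → advance +1; mR−mL=4140/16241 → turn +1·90°
n=4: pose=(-3,-4,W); sL=60/89, sR=4/3; mL=-88/267, mR=2/3; mL+mR=30/89 → advance +1; mR−mL=266/267 → turn +1·90°
n=5: pose=(-4,-4,S); sL=24/41, sR=120/173; mL=-384/7093, mR=60/173; mL+mR=12/41 → advance +1; mR−mL=2844/7093 → turn +1·90°
n=6: pose=(-4,-5,E); sL=15/17, sR=15/29; mL=90/493, mR=15/58; mL+mR=15/34 → advance +1; mR−mL=75/986 → turn +1·90°
n=7: pose=(-3,-5,N); sL=120/109, sR=120/149; mL=2400/16241, mR=60/149; mL+mR=60/109 → advance +1; mR−mL=4140/16241 → turn +1·90°

0 60/89 4/3 -88/267 2/3 -3 -4 W
1 24/41 120/173 -384/7093 60/173 -4 -4 S
2 15/17 15/29 90/493 15/58 -4 -5 E
3 120/109 120/149 2400/16241 60/149 -3 -5 N
4 60/89 4/3 -88/267 2/3 -3 -4 W
5 24/41 120/173 -384/7093 60/173 -4 -4 S
6 15/17 15/29 90/493 15/58 -4 -5 E
7 120/109 120/149 2400/16241 60/149 -3 -5 N
final -3 -4 W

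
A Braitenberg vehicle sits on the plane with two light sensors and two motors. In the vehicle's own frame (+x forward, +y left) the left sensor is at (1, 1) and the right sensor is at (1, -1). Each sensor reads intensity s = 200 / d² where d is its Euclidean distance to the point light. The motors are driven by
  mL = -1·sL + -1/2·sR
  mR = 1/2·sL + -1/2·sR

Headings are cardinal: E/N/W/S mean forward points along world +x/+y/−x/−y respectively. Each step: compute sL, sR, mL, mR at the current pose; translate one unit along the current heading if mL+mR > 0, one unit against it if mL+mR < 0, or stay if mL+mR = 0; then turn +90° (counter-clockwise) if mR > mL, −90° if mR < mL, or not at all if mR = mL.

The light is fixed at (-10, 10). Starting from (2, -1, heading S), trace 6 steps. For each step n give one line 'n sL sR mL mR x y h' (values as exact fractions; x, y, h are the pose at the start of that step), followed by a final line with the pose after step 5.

0 200/313 40/53 -16860/16589 -960/16589 2 -1 S
1 4/5 20/29 -166/145 8/145 2 0 E
2 200/181 8/9 -2524/1629 176/1629 1 0 N
3 50/61 1 -161/122 -11/122 1 -1 W
4 200/313 40/53 -16860/16589 -960/16589 2 -1 S
5 4/5 20/29 -166/145 8/145 2 0 E
final 1 0 N

n=0: pose=(2,-1,S); sL=200/313, sR=40/53; mL=-16860/16589, mR=-960/16589; mL+mR=-17820/16589 → advance -1; mR−mL=300/313 → turn +1·90°
n=1: pose=(2,0,E); sL=4/5, sR=20/29; mL=-166/145, mR=8/145; mL+mR=-158/145 → advance -1; mR−mL=6/5 → turn +1·90°
n=2: pose=(1,0,N); sL=200/181, sR=8/9; mL=-2524/1629, mR=176/1629; mL+mR=-2348/1629 → advance -1; mR−mL=300/181 → turn +1·90°
n=3: pose=(1,-1,W); sL=50/61, sR=1; mL=-161/122, mR=-11/122; mL+mR=-86/61 → advance -1; mR−mL=75/61 → turn +1·90°
n=4: pose=(2,-1,S); sL=200/313, sR=40/53; mL=-16860/16589, mR=-960/16589; mL+mR=-17820/16589 → advance -1; mR−mL=300/313 → turn +1·90°
n=5: pose=(2,0,E); sL=4/5, sR=20/29; mL=-166/145, mR=8/145; mL+mR=-158/145 → advance -1; mR−mL=6/5 → turn +1·90°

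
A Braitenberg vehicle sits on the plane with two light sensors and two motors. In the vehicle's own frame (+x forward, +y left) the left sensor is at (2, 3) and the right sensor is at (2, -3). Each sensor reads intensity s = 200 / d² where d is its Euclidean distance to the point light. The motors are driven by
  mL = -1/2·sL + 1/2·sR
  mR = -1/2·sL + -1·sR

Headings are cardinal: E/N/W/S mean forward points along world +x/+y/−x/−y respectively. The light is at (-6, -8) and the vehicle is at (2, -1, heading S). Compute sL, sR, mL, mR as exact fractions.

100/73 4 96/73 -342/73

left sensor world pos  = (5, -3); dL² = 146
right sensor world pos = (-1, -3); dR² = 50
sL = 200/146 = 100/73
sR = 200/50 = 4
mL = -1/2·sL + 1/2·sR = 96/73
mR = -1/2·sL + -1·sR = -342/73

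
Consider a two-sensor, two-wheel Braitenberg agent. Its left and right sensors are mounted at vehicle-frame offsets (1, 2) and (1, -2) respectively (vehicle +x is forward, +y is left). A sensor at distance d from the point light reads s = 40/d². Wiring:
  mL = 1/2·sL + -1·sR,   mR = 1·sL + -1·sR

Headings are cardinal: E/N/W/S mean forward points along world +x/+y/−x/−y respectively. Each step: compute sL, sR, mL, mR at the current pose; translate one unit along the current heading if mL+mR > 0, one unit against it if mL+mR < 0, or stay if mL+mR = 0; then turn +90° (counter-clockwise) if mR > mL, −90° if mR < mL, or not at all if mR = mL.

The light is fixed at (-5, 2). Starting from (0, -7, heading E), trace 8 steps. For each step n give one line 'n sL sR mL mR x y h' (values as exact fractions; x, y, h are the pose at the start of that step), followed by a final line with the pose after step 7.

n=0: pose=(0,-7,E); sL=8/17, sR=40/157; mL=-52/2669, mR=576/2669; mL+mR=524/2669 → advance +1; mR−mL=4/17 → turn +1·90°
n=1: pose=(1,-7,N); sL=1/2, sR=5/16; mL=-1/16, mR=3/16; mL+mR=1/8 → advance +1; mR−mL=1/4 → turn +1·90°
n=2: pose=(1,-6,W); sL=8/25, sR=40/61; mL=-756/1525, mR=-512/1525; mL+mR=-1268/1525 → advance -1; mR−mL=4/25 → turn +1·90°
n=3: pose=(2,-6,S); sL=20/81, sR=20/53; mL=-1090/4293, mR=-560/4293; mL+mR=-550/1431 → advance -1; mR−mL=10/81 → turn +1·90°
n=4: pose=(2,-5,E); sL=40/89, sR=8/29; mL=-132/2581, mR=448/2581; mL+mR=316/2581 → advance +1; mR−mL=20/89 → turn +1·90°
n=5: pose=(3,-5,N); sL=5/9, sR=5/17; mL=-5/306, mR=40/153; mL+mR=25/102 → advance +1; mR−mL=5/18 → turn +1·90°
n=6: pose=(3,-4,W); sL=40/113, sR=8/13; mL=-644/1469, mR=-384/1469; mL+mR=-1028/1469 → advance -1; mR−mL=20/113 → turn +1·90°
n=7: pose=(4,-4,S); sL=4/17, sR=20/49; mL=-242/833, mR=-144/833; mL+mR=-386/833 → advance -1; mR−mL=2/17 → turn +1·90°

0 8/17 40/157 -52/2669 576/2669 0 -7 E
1 1/2 5/16 -1/16 3/16 1 -7 N
2 8/25 40/61 -756/1525 -512/1525 1 -6 W
3 20/81 20/53 -1090/4293 -560/4293 2 -6 S
4 40/89 8/29 -132/2581 448/2581 2 -5 E
5 5/9 5/17 -5/306 40/153 3 -5 N
6 40/113 8/13 -644/1469 -384/1469 3 -4 W
7 4/17 20/49 -242/833 -144/833 4 -4 S
final 4 -3 E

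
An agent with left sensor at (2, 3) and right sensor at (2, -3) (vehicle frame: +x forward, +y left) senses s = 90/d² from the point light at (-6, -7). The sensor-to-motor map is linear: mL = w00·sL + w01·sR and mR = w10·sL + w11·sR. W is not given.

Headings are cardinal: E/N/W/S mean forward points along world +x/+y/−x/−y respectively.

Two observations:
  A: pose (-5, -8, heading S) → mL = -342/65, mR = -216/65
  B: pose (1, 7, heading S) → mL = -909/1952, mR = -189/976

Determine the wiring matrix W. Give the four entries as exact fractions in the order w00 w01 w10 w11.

-1/2 -1/2 1 -1

obs A: pose=(-5,-8,S) → sL=18/5, sR=90/13, mL=-342/65, mR=-216/65
obs B: pose=(1,7,S) → sL=45/122, sR=9/16, mL=-909/1952, mR=-189/976
sensor matrix S = [[18/5, 90/13], [45/122, 9/16]]; det S = -16767/31720
solve [mL_A; mL_B] = S·[w00; w01] and [mR_A; mR_B] = S·[w10; w11]:
  w00 = -1/2, w01 = -1/2, w10 = 1, w11 = -1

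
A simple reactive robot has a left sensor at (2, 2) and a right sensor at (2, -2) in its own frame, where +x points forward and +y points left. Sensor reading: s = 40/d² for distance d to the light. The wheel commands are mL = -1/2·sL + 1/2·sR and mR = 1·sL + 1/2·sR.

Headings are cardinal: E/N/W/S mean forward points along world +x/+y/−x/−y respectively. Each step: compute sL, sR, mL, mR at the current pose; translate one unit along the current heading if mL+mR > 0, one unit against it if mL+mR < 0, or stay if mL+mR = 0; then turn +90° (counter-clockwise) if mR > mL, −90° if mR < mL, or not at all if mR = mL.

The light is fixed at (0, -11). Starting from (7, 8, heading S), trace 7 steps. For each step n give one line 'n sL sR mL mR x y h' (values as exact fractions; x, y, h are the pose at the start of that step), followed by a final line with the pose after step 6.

0 4/37 20/157 56/5809 998/5809 7 8 S
1 40/481 40/337 2880/162097 23100/162097 7 7 E
2 10/109 2/25 -16/2725 359/2725 8 7 N
3 8/65 40/477 -608/31005 5116/31005 8 8 W
4 4/37 20/157 56/5809 998/5809 7 8 S
5 40/481 40/337 2880/162097 23100/162097 7 7 E
6 10/109 2/25 -16/2725 359/2725 8 7 N
final 8 8 W

n=0: pose=(7,8,S); sL=4/37, sR=20/157; mL=56/5809, mR=998/5809; mL+mR=1054/5809 → advance +1; mR−mL=6/37 → turn +1·90°
n=1: pose=(7,7,E); sL=40/481, sR=40/337; mL=2880/162097, mR=23100/162097; mL+mR=25980/162097 → advance +1; mR−mL=60/481 → turn +1·90°
n=2: pose=(8,7,N); sL=10/109, sR=2/25; mL=-16/2725, mR=359/2725; mL+mR=343/2725 → advance +1; mR−mL=15/109 → turn +1·90°
n=3: pose=(8,8,W); sL=8/65, sR=40/477; mL=-608/31005, mR=5116/31005; mL+mR=4508/31005 → advance +1; mR−mL=12/65 → turn +1·90°
n=4: pose=(7,8,S); sL=4/37, sR=20/157; mL=56/5809, mR=998/5809; mL+mR=1054/5809 → advance +1; mR−mL=6/37 → turn +1·90°
n=5: pose=(7,7,E); sL=40/481, sR=40/337; mL=2880/162097, mR=23100/162097; mL+mR=25980/162097 → advance +1; mR−mL=60/481 → turn +1·90°
n=6: pose=(8,7,N); sL=10/109, sR=2/25; mL=-16/2725, mR=359/2725; mL+mR=343/2725 → advance +1; mR−mL=15/109 → turn +1·90°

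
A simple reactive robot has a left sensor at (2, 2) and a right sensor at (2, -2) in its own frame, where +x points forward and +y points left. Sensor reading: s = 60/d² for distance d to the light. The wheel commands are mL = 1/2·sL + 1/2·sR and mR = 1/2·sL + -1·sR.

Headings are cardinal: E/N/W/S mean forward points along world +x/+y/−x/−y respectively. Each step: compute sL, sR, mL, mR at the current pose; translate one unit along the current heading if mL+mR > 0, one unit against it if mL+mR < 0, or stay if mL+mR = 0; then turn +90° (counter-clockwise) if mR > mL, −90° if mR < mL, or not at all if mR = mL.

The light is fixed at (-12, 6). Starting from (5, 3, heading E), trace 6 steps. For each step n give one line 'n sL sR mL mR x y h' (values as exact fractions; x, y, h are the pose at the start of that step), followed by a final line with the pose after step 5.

0 30/181 30/193 5610/34933 -2535/34933 5 3 E
1 12/85 60/281 4236/23885 -3414/23885 6 3 S
2 15/73 3/13 207/949 -243/1898 6 2 W
3 60/229 12/73 3564/16717 -558/16717 5 2 N
4 30/181 30/193 5610/34933 -2535/34933 5 3 E
5 12/85 60/281 4236/23885 -3414/23885 6 3 S
final 6 2 W

n=0: pose=(5,3,E); sL=30/181, sR=30/193; mL=5610/34933, mR=-2535/34933; mL+mR=3075/34933 → advance +1; mR−mL=-45/193 → turn -1·90°
n=1: pose=(6,3,S); sL=12/85, sR=60/281; mL=4236/23885, mR=-3414/23885; mL+mR=822/23885 → advance +1; mR−mL=-90/281 → turn -1·90°
n=2: pose=(6,2,W); sL=15/73, sR=3/13; mL=207/949, mR=-243/1898; mL+mR=171/1898 → advance +1; mR−mL=-9/26 → turn -1·90°
n=3: pose=(5,2,N); sL=60/229, sR=12/73; mL=3564/16717, mR=-558/16717; mL+mR=3006/16717 → advance +1; mR−mL=-18/73 → turn -1·90°
n=4: pose=(5,3,E); sL=30/181, sR=30/193; mL=5610/34933, mR=-2535/34933; mL+mR=3075/34933 → advance +1; mR−mL=-45/193 → turn -1·90°
n=5: pose=(6,3,S); sL=12/85, sR=60/281; mL=4236/23885, mR=-3414/23885; mL+mR=822/23885 → advance +1; mR−mL=-90/281 → turn -1·90°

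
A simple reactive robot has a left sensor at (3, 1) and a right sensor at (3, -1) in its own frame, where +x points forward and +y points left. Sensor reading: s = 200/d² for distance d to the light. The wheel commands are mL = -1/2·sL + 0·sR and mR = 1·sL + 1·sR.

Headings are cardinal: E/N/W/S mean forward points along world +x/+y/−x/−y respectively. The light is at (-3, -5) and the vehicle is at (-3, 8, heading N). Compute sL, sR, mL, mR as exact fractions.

left sensor world pos  = (-4, 11); dL² = 257
right sensor world pos = (-2, 11); dR² = 257
sL = 200/257 = 200/257
sR = 200/257 = 200/257
mL = -1/2·sL + 0·sR = -100/257
mR = 1·sL + 1·sR = 400/257

200/257 200/257 -100/257 400/257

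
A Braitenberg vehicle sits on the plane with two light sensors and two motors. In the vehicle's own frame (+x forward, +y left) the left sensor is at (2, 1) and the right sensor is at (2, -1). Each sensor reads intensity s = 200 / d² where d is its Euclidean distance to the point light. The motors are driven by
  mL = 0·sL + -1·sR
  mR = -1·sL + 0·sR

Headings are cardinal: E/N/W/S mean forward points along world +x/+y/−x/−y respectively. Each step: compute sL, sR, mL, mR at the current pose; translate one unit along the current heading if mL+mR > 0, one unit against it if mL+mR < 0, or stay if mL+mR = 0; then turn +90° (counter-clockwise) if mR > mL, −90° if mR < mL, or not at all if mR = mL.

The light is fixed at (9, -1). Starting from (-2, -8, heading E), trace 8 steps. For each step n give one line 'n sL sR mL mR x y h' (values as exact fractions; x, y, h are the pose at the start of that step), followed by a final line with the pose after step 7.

0 200/117 40/29 -40/29 -200/117 -2 -8 E
1 100/101 4/5 -4/5 -100/101 -3 -8 S
2 40/49 200/221 -200/221 -40/49 -3 -7 W
3 50/41 25/26 -25/26 -50/41 -2 -7 S
4 40/41 40/37 -40/37 -40/41 -2 -6 W
5 20/13 20/17 -20/17 -20/13 -1 -6 S
6 200/169 200/153 -200/153 -200/169 -1 -5 W
7 2 25/17 -25/17 -2 0 -5 S
final 0 -4 W

n=0: pose=(-2,-8,E); sL=200/117, sR=40/29; mL=-40/29, mR=-200/117; mL+mR=-10480/3393 → advance -1; mR−mL=-1120/3393 → turn -1·90°
n=1: pose=(-3,-8,S); sL=100/101, sR=4/5; mL=-4/5, mR=-100/101; mL+mR=-904/505 → advance -1; mR−mL=-96/505 → turn -1·90°
n=2: pose=(-3,-7,W); sL=40/49, sR=200/221; mL=-200/221, mR=-40/49; mL+mR=-18640/10829 → advance -1; mR−mL=960/10829 → turn +1·90°
n=3: pose=(-2,-7,S); sL=50/41, sR=25/26; mL=-25/26, mR=-50/41; mL+mR=-2325/1066 → advance -1; mR−mL=-275/1066 → turn -1·90°
n=4: pose=(-2,-6,W); sL=40/41, sR=40/37; mL=-40/37, mR=-40/41; mL+mR=-3120/1517 → advance -1; mR−mL=160/1517 → turn +1·90°
n=5: pose=(-1,-6,S); sL=20/13, sR=20/17; mL=-20/17, mR=-20/13; mL+mR=-600/221 → advance -1; mR−mL=-80/221 → turn -1·90°
n=6: pose=(-1,-5,W); sL=200/169, sR=200/153; mL=-200/153, mR=-200/169; mL+mR=-64400/25857 → advance -1; mR−mL=3200/25857 → turn +1·90°
n=7: pose=(0,-5,S); sL=2, sR=25/17; mL=-25/17, mR=-2; mL+mR=-59/17 → advance -1; mR−mL=-9/17 → turn -1·90°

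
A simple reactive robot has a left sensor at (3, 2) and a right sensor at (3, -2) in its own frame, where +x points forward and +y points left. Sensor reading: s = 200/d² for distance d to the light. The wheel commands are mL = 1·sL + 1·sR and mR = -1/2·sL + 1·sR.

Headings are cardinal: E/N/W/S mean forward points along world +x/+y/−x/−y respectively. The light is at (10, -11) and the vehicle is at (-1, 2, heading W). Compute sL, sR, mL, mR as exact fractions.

200/317 200/421 147600/133457 21300/133457

left sensor world pos  = (-4, 0); dL² = 317
right sensor world pos = (-4, 4); dR² = 421
sL = 200/317 = 200/317
sR = 200/421 = 200/421
mL = 1·sL + 1·sR = 147600/133457
mR = -1/2·sL + 1·sR = 21300/133457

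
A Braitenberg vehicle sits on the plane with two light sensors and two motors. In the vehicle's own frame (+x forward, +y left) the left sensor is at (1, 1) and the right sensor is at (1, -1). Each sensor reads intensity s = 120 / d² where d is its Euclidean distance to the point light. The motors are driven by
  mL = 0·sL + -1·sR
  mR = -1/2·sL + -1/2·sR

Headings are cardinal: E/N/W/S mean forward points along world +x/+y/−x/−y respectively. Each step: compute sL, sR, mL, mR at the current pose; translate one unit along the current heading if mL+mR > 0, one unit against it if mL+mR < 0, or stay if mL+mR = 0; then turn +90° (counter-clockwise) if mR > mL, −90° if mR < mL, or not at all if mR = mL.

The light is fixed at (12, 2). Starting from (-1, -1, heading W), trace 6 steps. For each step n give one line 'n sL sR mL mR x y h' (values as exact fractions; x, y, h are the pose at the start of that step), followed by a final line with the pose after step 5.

n=0: pose=(-1,-1,W); sL=30/53, sR=3/5; mL=-3/5, mR=-309/530; mL+mR=-627/530 → advance -1; mR−mL=9/530 → turn +1·90°
n=1: pose=(0,-1,S); sL=120/137, sR=24/37; mL=-24/37, mR=-3864/5069; mL+mR=-7152/5069 → advance -1; mR−mL=-576/5069 → turn -1·90°
n=2: pose=(0,0,W); sL=60/89, sR=12/17; mL=-12/17, mR=-1044/1513; mL+mR=-2112/1513 → advance -1; mR−mL=24/1513 → turn +1·90°
n=3: pose=(1,0,S); sL=120/109, sR=40/51; mL=-40/51, mR=-5240/5559; mL+mR=-3200/1853 → advance -1; mR−mL=-880/5559 → turn -1·90°
n=4: pose=(1,1,W); sL=30/37, sR=5/6; mL=-5/6, mR=-365/444; mL+mR=-245/148 → advance -1; mR−mL=5/444 → turn +1·90°
n=5: pose=(2,1,S); sL=24/17, sR=24/25; mL=-24/25, mR=-504/425; mL+mR=-912/425 → advance -1; mR−mL=-96/425 → turn -1·90°

0 30/53 3/5 -3/5 -309/530 -1 -1 W
1 120/137 24/37 -24/37 -3864/5069 0 -1 S
2 60/89 12/17 -12/17 -1044/1513 0 0 W
3 120/109 40/51 -40/51 -5240/5559 1 0 S
4 30/37 5/6 -5/6 -365/444 1 1 W
5 24/17 24/25 -24/25 -504/425 2 1 S
final 2 2 W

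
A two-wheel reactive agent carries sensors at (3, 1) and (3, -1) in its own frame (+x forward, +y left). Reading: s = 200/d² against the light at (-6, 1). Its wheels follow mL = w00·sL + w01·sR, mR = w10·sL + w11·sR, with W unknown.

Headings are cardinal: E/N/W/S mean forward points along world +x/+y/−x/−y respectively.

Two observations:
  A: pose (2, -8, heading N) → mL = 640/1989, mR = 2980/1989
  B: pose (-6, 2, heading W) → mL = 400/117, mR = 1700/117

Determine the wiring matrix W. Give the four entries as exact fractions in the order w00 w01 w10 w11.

1/2 -1/2 1 -1/2

obs A: pose=(2,-8,N) → sL=40/17, sR=200/117, mL=640/1989, mR=2980/1989
obs B: pose=(-6,2,W) → sL=200/9, sR=200/13, mL=400/117, mR=1700/117
sensor matrix S = [[40/17, 200/117], [200/9, 200/13]]; det S = -32000/17901
solve [mL_A; mL_B] = S·[w00; w01] and [mR_A; mR_B] = S·[w10; w11]:
  w00 = 1/2, w01 = -1/2, w10 = 1, w11 = -1/2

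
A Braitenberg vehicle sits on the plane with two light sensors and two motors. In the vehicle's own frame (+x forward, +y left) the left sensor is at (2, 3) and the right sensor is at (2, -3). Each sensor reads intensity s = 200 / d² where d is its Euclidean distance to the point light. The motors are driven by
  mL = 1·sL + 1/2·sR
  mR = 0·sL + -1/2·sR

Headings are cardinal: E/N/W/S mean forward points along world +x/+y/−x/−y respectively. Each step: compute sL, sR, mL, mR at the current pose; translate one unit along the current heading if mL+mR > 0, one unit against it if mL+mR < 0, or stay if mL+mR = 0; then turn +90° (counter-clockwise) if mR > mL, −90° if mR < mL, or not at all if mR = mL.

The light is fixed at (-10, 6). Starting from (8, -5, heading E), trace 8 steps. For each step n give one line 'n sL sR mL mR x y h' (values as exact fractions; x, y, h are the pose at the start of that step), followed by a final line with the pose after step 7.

0 25/58 50/149 5175/8642 -25/149 8 -5 E
1 200/653 8/17 6012/11101 -4/17 9 -5 S
2 100/257 20/37 6270/9509 -10/37 9 -6 W
3 8/13 200/541 5628/7033 -100/541 8 -6 N
4 25/58 50/149 5175/8642 -25/149 8 -5 E
5 200/653 8/17 6012/11101 -4/17 9 -5 S
6 100/257 20/37 6270/9509 -10/37 9 -6 W
7 8/13 200/541 5628/7033 -100/541 8 -6 N
final 8 -5 E

n=0: pose=(8,-5,E); sL=25/58, sR=50/149; mL=5175/8642, mR=-25/149; mL+mR=25/58 → advance +1; mR−mL=-6625/8642 → turn -1·90°
n=1: pose=(9,-5,S); sL=200/653, sR=8/17; mL=6012/11101, mR=-4/17; mL+mR=200/653 → advance +1; mR−mL=-8624/11101 → turn -1·90°
n=2: pose=(9,-6,W); sL=100/257, sR=20/37; mL=6270/9509, mR=-10/37; mL+mR=100/257 → advance +1; mR−mL=-8840/9509 → turn -1·90°
n=3: pose=(8,-6,N); sL=8/13, sR=200/541; mL=5628/7033, mR=-100/541; mL+mR=8/13 → advance +1; mR−mL=-6928/7033 → turn -1·90°
n=4: pose=(8,-5,E); sL=25/58, sR=50/149; mL=5175/8642, mR=-25/149; mL+mR=25/58 → advance +1; mR−mL=-6625/8642 → turn -1·90°
n=5: pose=(9,-5,S); sL=200/653, sR=8/17; mL=6012/11101, mR=-4/17; mL+mR=200/653 → advance +1; mR−mL=-8624/11101 → turn -1·90°
n=6: pose=(9,-6,W); sL=100/257, sR=20/37; mL=6270/9509, mR=-10/37; mL+mR=100/257 → advance +1; mR−mL=-8840/9509 → turn -1·90°
n=7: pose=(8,-6,N); sL=8/13, sR=200/541; mL=5628/7033, mR=-100/541; mL+mR=8/13 → advance +1; mR−mL=-6928/7033 → turn -1·90°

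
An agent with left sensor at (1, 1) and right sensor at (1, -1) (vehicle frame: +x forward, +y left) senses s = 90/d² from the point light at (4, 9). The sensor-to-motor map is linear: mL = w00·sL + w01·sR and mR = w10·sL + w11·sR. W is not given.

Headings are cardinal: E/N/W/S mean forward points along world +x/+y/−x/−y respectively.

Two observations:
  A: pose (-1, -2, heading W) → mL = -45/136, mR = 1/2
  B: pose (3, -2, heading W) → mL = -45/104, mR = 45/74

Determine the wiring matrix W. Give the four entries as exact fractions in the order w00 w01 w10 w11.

obs A: pose=(-1,-2,W) → sL=1/2, sR=45/68, mL=-45/136, mR=1/2
obs B: pose=(3,-2,W) → sL=45/74, sR=45/52, mL=-45/104, mR=45/74
sensor matrix S = [[1/2, 45/68], [45/74, 45/52]]; det S = 495/16354
solve [mL_A; mL_B] = S·[w00; w01] and [mR_A; mR_B] = S·[w10; w11]:
  w00 = 0, w01 = -1/2, w10 = 1, w11 = 0

0 -1/2 1 0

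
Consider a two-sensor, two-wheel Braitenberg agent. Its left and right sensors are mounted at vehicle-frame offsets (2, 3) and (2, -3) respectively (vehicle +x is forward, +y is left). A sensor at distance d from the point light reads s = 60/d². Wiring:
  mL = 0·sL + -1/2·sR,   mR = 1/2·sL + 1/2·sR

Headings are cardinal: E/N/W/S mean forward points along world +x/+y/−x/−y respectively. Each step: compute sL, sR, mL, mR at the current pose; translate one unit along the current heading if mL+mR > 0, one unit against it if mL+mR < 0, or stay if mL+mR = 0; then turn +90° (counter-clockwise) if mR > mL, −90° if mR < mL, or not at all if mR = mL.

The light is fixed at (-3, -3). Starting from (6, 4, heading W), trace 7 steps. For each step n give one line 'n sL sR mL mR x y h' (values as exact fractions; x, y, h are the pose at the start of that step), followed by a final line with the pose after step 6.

n=0: pose=(6,4,W); sL=12/13, sR=60/149; mL=-30/149, mR=1284/1937; mL+mR=6/13 → advance +1; mR−mL=1674/1937 → turn +1·90°
n=1: pose=(5,4,S); sL=30/73, sR=6/5; mL=-3/5, mR=294/365; mL+mR=15/73 → advance +1; mR−mL=513/365 → turn +1·90°
n=2: pose=(5,3,E); sL=60/181, sR=60/109; mL=-30/109, mR=8700/19729; mL+mR=30/181 → advance +1; mR−mL=14130/19729 → turn +1·90°
n=3: pose=(6,3,N); sL=3/5, sR=15/52; mL=-15/104, mR=231/520; mL+mR=3/10 → advance +1; mR−mL=153/260 → turn +1·90°
n=4: pose=(6,4,W); sL=12/13, sR=60/149; mL=-30/149, mR=1284/1937; mL+mR=6/13 → advance +1; mR−mL=1674/1937 → turn +1·90°
n=5: pose=(5,4,S); sL=30/73, sR=6/5; mL=-3/5, mR=294/365; mL+mR=15/73 → advance +1; mR−mL=513/365 → turn +1·90°
n=6: pose=(5,3,E); sL=60/181, sR=60/109; mL=-30/109, mR=8700/19729; mL+mR=30/181 → advance +1; mR−mL=14130/19729 → turn +1·90°

0 12/13 60/149 -30/149 1284/1937 6 4 W
1 30/73 6/5 -3/5 294/365 5 4 S
2 60/181 60/109 -30/109 8700/19729 5 3 E
3 3/5 15/52 -15/104 231/520 6 3 N
4 12/13 60/149 -30/149 1284/1937 6 4 W
5 30/73 6/5 -3/5 294/365 5 4 S
6 60/181 60/109 -30/109 8700/19729 5 3 E
final 6 3 N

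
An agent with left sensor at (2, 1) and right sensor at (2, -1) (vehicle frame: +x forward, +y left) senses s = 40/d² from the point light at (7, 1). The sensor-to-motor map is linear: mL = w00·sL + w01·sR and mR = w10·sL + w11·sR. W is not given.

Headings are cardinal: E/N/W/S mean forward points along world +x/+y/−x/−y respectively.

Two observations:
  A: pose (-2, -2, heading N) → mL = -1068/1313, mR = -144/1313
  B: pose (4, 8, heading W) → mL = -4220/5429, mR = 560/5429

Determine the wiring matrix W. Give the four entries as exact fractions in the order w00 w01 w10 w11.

-1/2 -1 1/2 -1/2

obs A: pose=(-2,-2,N) → sL=40/101, sR=8/13, mL=-1068/1313, mR=-144/1313
obs B: pose=(4,8,W) → sL=40/61, sR=40/89, mL=-4220/5429, mR=560/5429
sensor matrix S = [[40/101, 8/13], [40/61, 40/89]]; det S = -1607680/7128277
solve [mL_A; mL_B] = S·[w00; w01] and [mR_A; mR_B] = S·[w10; w11]:
  w00 = -1/2, w01 = -1, w10 = 1/2, w11 = -1/2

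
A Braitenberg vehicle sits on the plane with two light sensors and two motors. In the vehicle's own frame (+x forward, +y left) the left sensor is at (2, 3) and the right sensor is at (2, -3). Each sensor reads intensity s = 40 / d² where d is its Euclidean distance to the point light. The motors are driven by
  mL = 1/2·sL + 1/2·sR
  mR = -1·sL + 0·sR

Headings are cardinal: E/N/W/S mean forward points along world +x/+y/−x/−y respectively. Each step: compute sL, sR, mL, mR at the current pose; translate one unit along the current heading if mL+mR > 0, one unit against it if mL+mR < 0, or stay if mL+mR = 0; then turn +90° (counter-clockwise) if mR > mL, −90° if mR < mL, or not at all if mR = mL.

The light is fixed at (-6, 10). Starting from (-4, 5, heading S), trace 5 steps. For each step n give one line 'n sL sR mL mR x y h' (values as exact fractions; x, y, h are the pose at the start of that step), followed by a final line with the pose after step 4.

0 20/37 4/5 124/185 -20/37 -4 5 S
1 40/81 40/9 200/81 -40/81 -4 4 W
2 2 5/4 13/8 -2 -5 4 N
3 8/5 40/109 536/545 -8/5 -5 3 E
4 4/9 4/9 4/9 -4/9 -6 3 S
final -6 3 W

n=0: pose=(-4,5,S); sL=20/37, sR=4/5; mL=124/185, mR=-20/37; mL+mR=24/185 → advance +1; mR−mL=-224/185 → turn -1·90°
n=1: pose=(-4,4,W); sL=40/81, sR=40/9; mL=200/81, mR=-40/81; mL+mR=160/81 → advance +1; mR−mL=-80/27 → turn -1·90°
n=2: pose=(-5,4,N); sL=2, sR=5/4; mL=13/8, mR=-2; mL+mR=-3/8 → advance -1; mR−mL=-29/8 → turn -1·90°
n=3: pose=(-5,3,E); sL=8/5, sR=40/109; mL=536/545, mR=-8/5; mL+mR=-336/545 → advance -1; mR−mL=-1408/545 → turn -1·90°
n=4: pose=(-6,3,S); sL=4/9, sR=4/9; mL=4/9, mR=-4/9; mL+mR=0 → advance +0; mR−mL=-8/9 → turn -1·90°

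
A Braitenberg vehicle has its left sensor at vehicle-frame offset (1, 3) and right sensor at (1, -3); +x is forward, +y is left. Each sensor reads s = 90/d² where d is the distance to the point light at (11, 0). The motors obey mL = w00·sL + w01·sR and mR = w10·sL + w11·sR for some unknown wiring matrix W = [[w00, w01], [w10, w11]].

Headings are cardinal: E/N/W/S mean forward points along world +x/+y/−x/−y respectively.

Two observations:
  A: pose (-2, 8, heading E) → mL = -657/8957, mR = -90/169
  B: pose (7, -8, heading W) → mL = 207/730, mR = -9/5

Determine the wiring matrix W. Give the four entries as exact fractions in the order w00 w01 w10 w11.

obs A: pose=(-2,8,E) → sL=18/53, sR=90/169, mL=-657/8957, mR=-90/169
obs B: pose=(7,-8,W) → sL=45/73, sR=9/5, mL=207/730, mR=-9/5
sensor matrix S = [[18/53, 90/169], [45/73, 9/5]]; det S = 925344/3269305
solve [mL_A; mL_B] = S·[w00; w01] and [mR_A; mR_B] = S·[w10; w11]:
  w00 = -1, w01 = 1/2, w10 = 0, w11 = -1

-1 1/2 0 -1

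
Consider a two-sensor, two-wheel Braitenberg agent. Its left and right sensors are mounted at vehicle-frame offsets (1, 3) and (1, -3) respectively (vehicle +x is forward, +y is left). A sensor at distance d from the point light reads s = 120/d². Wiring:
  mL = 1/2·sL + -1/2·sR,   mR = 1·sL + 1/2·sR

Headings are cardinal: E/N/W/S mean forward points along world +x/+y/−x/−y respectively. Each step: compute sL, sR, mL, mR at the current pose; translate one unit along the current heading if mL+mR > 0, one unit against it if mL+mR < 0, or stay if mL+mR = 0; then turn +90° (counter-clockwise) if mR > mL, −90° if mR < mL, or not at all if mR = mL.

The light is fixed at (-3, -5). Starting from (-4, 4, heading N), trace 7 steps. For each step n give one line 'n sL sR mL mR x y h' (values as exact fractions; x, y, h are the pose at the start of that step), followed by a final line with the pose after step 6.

0 30/29 15/13 -45/754 1215/754 -4 4 N
1 120/53 120/173 7200/9169 23940/9169 -4 5 W
2 60/41 60/53 360/2173 4410/2173 -5 5 S
3 24/29 120/37 -1296/1073 2628/1073 -5 4 E
4 30/29 15/13 -45/754 1215/754 -4 4 N
5 120/53 120/173 7200/9169 23940/9169 -4 5 W
6 60/41 60/53 360/2173 4410/2173 -5 5 S
final -5 4 E

n=0: pose=(-4,4,N); sL=30/29, sR=15/13; mL=-45/754, mR=1215/754; mL+mR=45/29 → advance +1; mR−mL=630/377 → turn +1·90°
n=1: pose=(-4,5,W); sL=120/53, sR=120/173; mL=7200/9169, mR=23940/9169; mL+mR=180/53 → advance +1; mR−mL=16740/9169 → turn +1·90°
n=2: pose=(-5,5,S); sL=60/41, sR=60/53; mL=360/2173, mR=4410/2173; mL+mR=90/41 → advance +1; mR−mL=4050/2173 → turn +1·90°
n=3: pose=(-5,4,E); sL=24/29, sR=120/37; mL=-1296/1073, mR=2628/1073; mL+mR=36/29 → advance +1; mR−mL=3924/1073 → turn +1·90°
n=4: pose=(-4,4,N); sL=30/29, sR=15/13; mL=-45/754, mR=1215/754; mL+mR=45/29 → advance +1; mR−mL=630/377 → turn +1·90°
n=5: pose=(-4,5,W); sL=120/53, sR=120/173; mL=7200/9169, mR=23940/9169; mL+mR=180/53 → advance +1; mR−mL=16740/9169 → turn +1·90°
n=6: pose=(-5,5,S); sL=60/41, sR=60/53; mL=360/2173, mR=4410/2173; mL+mR=90/41 → advance +1; mR−mL=4050/2173 → turn +1·90°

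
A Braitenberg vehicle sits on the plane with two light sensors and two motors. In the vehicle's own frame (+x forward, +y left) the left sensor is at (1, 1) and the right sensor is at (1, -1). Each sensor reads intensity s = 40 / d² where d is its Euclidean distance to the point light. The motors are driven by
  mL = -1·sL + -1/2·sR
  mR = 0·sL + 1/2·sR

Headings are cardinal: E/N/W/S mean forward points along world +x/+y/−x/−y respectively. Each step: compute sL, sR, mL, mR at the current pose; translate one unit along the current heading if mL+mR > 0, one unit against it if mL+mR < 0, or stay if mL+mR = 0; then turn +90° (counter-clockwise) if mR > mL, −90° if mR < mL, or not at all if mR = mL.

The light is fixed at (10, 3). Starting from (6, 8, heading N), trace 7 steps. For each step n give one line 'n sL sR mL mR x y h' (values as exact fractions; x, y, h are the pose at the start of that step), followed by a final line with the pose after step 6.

n=0: pose=(6,8,N); sL=40/61, sR=8/9; mL=-604/549, mR=4/9; mL+mR=-40/61 → advance -1; mR−mL=848/549 → turn +1·90°
n=1: pose=(6,7,W); sL=20/17, sR=4/5; mL=-134/85, mR=2/5; mL+mR=-20/17 → advance -1; mR−mL=168/85 → turn +1·90°
n=2: pose=(7,7,S); sL=40/13, sR=8/5; mL=-252/65, mR=4/5; mL+mR=-40/13 → advance -1; mR−mL=304/65 → turn +1·90°
n=3: pose=(7,8,E); sL=1, sR=2; mL=-2, mR=1; mL+mR=-1 → advance -1; mR−mL=3 → turn +1·90°
n=4: pose=(6,8,N); sL=40/61, sR=8/9; mL=-604/549, mR=4/9; mL+mR=-40/61 → advance -1; mR−mL=848/549 → turn +1·90°
n=5: pose=(6,7,W); sL=20/17, sR=4/5; mL=-134/85, mR=2/5; mL+mR=-20/17 → advance -1; mR−mL=168/85 → turn +1·90°
n=6: pose=(7,7,S); sL=40/13, sR=8/5; mL=-252/65, mR=4/5; mL+mR=-40/13 → advance -1; mR−mL=304/65 → turn +1·90°

0 40/61 8/9 -604/549 4/9 6 8 N
1 20/17 4/5 -134/85 2/5 6 7 W
2 40/13 8/5 -252/65 4/5 7 7 S
3 1 2 -2 1 7 8 E
4 40/61 8/9 -604/549 4/9 6 8 N
5 20/17 4/5 -134/85 2/5 6 7 W
6 40/13 8/5 -252/65 4/5 7 7 S
final 7 8 E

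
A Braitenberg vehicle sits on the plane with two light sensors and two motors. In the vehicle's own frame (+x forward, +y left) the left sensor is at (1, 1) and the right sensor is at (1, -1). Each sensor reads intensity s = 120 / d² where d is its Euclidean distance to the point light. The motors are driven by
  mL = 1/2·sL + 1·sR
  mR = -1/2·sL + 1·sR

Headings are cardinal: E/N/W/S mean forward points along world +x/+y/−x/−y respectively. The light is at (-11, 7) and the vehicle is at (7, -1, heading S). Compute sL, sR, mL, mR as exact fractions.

left sensor world pos  = (8, -2); dL² = 442
right sensor world pos = (6, -2); dR² = 370
sL = 120/442 = 60/221
sR = 120/370 = 12/37
mL = 1/2·sL + 1·sR = 3762/8177
mR = -1/2·sL + 1·sR = 1542/8177

60/221 12/37 3762/8177 1542/8177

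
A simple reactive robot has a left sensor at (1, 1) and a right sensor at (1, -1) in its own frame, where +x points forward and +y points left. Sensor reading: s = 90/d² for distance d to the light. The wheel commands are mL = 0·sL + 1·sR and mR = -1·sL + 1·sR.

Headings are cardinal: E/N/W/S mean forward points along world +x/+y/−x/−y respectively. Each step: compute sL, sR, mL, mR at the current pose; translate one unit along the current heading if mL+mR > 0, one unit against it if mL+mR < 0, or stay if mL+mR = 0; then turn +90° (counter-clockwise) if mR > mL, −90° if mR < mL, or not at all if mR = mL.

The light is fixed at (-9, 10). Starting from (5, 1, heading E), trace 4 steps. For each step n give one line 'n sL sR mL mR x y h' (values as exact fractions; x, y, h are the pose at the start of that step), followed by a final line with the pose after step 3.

n=0: pose=(5,1,E); sL=90/289, sR=18/65; mL=18/65, mR=-648/18785; mL+mR=4554/18785 → advance +1; mR−mL=-90/289 → turn -1·90°
n=1: pose=(6,1,S); sL=45/178, sR=45/148; mL=45/148, mR=675/13172; mL+mR=1170/3293 → advance +1; mR−mL=-45/178 → turn -1·90°
n=2: pose=(6,0,W); sL=90/317, sR=90/277; mL=90/277, mR=3600/87809; mL+mR=32130/87809 → advance +1; mR−mL=-90/317 → turn -1·90°
n=3: pose=(5,0,N); sL=9/25, sR=5/17; mL=5/17, mR=-28/425; mL+mR=97/425 → advance +1; mR−mL=-9/25 → turn -1·90°

0 90/289 18/65 18/65 -648/18785 5 1 E
1 45/178 45/148 45/148 675/13172 6 1 S
2 90/317 90/277 90/277 3600/87809 6 0 W
3 9/25 5/17 5/17 -28/425 5 0 N
final 5 1 E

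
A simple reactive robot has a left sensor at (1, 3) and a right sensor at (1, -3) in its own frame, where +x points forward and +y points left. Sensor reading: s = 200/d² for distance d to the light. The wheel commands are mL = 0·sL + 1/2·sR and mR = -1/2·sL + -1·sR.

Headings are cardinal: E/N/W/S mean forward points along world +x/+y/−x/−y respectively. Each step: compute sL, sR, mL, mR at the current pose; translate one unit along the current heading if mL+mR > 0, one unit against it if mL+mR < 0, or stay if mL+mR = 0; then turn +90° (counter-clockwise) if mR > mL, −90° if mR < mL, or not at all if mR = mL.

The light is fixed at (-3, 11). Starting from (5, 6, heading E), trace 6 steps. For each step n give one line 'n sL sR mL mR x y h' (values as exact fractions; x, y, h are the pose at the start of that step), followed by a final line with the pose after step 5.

0 40/17 40/29 20/29 -1260/493 5 6 E
1 25/17 50/13 25/13 -2025/442 4 6 S
2 40/17 200/37 100/37 -4140/629 4 7 W
3 100/17 20/13 10/13 -990/221 5 7 N
4 40/17 40/29 20/29 -1260/493 5 6 E
5 25/17 50/13 25/13 -2025/442 4 6 S
final 4 7 W

n=0: pose=(5,6,E); sL=40/17, sR=40/29; mL=20/29, mR=-1260/493; mL+mR=-920/493 → advance -1; mR−mL=-1600/493 → turn -1·90°
n=1: pose=(4,6,S); sL=25/17, sR=50/13; mL=25/13, mR=-2025/442; mL+mR=-1175/442 → advance -1; mR−mL=-2875/442 → turn -1·90°
n=2: pose=(4,7,W); sL=40/17, sR=200/37; mL=100/37, mR=-4140/629; mL+mR=-2440/629 → advance -1; mR−mL=-5840/629 → turn -1·90°
n=3: pose=(5,7,N); sL=100/17, sR=20/13; mL=10/13, mR=-990/221; mL+mR=-820/221 → advance -1; mR−mL=-1160/221 → turn -1·90°
n=4: pose=(5,6,E); sL=40/17, sR=40/29; mL=20/29, mR=-1260/493; mL+mR=-920/493 → advance -1; mR−mL=-1600/493 → turn -1·90°
n=5: pose=(4,6,S); sL=25/17, sR=50/13; mL=25/13, mR=-2025/442; mL+mR=-1175/442 → advance -1; mR−mL=-2875/442 → turn -1·90°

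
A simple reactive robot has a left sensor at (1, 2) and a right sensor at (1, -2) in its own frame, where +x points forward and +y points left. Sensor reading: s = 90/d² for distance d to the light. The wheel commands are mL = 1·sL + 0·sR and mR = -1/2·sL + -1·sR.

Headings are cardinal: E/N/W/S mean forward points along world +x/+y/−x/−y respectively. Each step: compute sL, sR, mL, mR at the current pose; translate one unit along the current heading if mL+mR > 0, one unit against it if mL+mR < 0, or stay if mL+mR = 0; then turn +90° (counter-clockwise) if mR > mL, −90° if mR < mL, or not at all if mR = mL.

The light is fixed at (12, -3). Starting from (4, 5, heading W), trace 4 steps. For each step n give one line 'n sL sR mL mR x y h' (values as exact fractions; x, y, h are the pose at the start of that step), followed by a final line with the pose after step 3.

n=0: pose=(4,5,W); sL=10/13, sR=90/181; mL=10/13, mR=-2075/2353; mL+mR=-265/2353 → advance -1; mR−mL=-3885/2353 → turn -1·90°
n=1: pose=(5,5,N); sL=5/9, sR=45/53; mL=5/9, mR=-1075/954; mL+mR=-545/954 → advance -1; mR−mL=-535/318 → turn -1·90°
n=2: pose=(5,4,E); sL=10/13, sR=90/61; mL=10/13, mR=-1475/793; mL+mR=-865/793 → advance -1; mR−mL=-2085/793 → turn -1·90°
n=3: pose=(4,4,S); sL=5/4, sR=45/68; mL=5/4, mR=-175/136; mL+mR=-5/136 → advance -1; mR−mL=-345/136 → turn -1·90°

0 10/13 90/181 10/13 -2075/2353 4 5 W
1 5/9 45/53 5/9 -1075/954 5 5 N
2 10/13 90/61 10/13 -1475/793 5 4 E
3 5/4 45/68 5/4 -175/136 4 4 S
final 4 5 W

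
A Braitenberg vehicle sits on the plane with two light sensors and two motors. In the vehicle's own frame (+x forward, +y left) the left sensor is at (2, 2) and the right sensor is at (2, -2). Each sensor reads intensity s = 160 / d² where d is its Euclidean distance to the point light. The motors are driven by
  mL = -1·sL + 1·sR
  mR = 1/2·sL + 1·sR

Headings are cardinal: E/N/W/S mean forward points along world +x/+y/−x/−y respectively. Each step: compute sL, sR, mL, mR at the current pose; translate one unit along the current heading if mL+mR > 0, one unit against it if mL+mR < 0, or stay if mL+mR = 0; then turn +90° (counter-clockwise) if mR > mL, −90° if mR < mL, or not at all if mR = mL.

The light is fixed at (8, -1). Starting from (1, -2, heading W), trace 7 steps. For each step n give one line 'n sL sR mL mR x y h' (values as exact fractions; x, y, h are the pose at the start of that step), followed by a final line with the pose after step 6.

n=0: pose=(1,-2,W); sL=16/9, sR=80/41; mL=64/369, mR=1048/369; mL+mR=1112/369 → advance +1; mR−mL=8/3 → turn +1·90°
n=1: pose=(0,-2,S); sL=32/9, sR=160/109; mL=-2048/981, mR=3184/981; mL+mR=1136/981 → advance +1; mR−mL=16/3 → turn +1·90°
n=2: pose=(0,-3,E); sL=40/9, sR=40/13; mL=-160/117, mR=620/117; mL+mR=460/117 → advance +1; mR−mL=20/3 → turn +1·90°
n=3: pose=(1,-3,N); sL=160/81, sR=32/5; mL=1792/405, mR=2992/405; mL+mR=4784/405 → advance +1; mR−mL=80/27 → turn +1·90°
n=4: pose=(1,-2,W); sL=16/9, sR=80/41; mL=64/369, mR=1048/369; mL+mR=1112/369 → advance +1; mR−mL=8/3 → turn +1·90°
n=5: pose=(0,-2,S); sL=32/9, sR=160/109; mL=-2048/981, mR=3184/981; mL+mR=1136/981 → advance +1; mR−mL=16/3 → turn +1·90°
n=6: pose=(0,-3,E); sL=40/9, sR=40/13; mL=-160/117, mR=620/117; mL+mR=460/117 → advance +1; mR−mL=20/3 → turn +1·90°

0 16/9 80/41 64/369 1048/369 1 -2 W
1 32/9 160/109 -2048/981 3184/981 0 -2 S
2 40/9 40/13 -160/117 620/117 0 -3 E
3 160/81 32/5 1792/405 2992/405 1 -3 N
4 16/9 80/41 64/369 1048/369 1 -2 W
5 32/9 160/109 -2048/981 3184/981 0 -2 S
6 40/9 40/13 -160/117 620/117 0 -3 E
final 1 -3 N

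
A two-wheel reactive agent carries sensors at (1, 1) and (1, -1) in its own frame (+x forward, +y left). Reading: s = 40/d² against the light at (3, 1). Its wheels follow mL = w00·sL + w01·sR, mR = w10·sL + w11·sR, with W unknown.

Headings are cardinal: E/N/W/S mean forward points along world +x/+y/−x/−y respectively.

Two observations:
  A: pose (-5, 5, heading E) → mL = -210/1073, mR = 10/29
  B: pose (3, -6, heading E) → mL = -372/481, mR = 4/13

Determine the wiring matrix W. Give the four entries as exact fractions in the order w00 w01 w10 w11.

-1 1/2 0 1/2

obs A: pose=(-5,5,E) → sL=20/37, sR=20/29, mL=-210/1073, mR=10/29
obs B: pose=(3,-6,E) → sL=40/37, sR=8/13, mL=-372/481, mR=4/13
sensor matrix S = [[20/37, 20/29], [40/37, 8/13]]; det S = -5760/13949
solve [mL_A; mL_B] = S·[w00; w01] and [mR_A; mR_B] = S·[w10; w11]:
  w00 = -1, w01 = 1/2, w10 = 0, w11 = 1/2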